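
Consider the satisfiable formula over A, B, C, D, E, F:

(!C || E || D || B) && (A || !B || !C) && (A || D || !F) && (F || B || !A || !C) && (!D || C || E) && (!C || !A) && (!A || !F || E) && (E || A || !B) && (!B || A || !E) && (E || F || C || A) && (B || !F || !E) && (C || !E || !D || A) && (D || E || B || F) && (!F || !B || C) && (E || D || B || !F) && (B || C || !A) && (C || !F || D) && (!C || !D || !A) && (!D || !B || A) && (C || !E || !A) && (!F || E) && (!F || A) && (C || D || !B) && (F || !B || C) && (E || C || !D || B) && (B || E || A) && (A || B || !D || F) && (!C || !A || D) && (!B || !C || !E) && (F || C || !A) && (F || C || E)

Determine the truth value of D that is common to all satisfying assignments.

Suppose D = true.
Suppose C = true.
The clause (!A) is unit, so A = false.
The clause (!B) is unit, so B = false.
The clause (!F) is unit, so F = false.
That conflicts with the unit clause (F).
Backtrack on C: now try C = false.
The clause (E) is unit, so E = true.
The clause (A) is unit, so A = true.
That conflicts with the unit clause (!A).
Both values of C lead to a conflict.
So every satisfying assignment has D = False.

False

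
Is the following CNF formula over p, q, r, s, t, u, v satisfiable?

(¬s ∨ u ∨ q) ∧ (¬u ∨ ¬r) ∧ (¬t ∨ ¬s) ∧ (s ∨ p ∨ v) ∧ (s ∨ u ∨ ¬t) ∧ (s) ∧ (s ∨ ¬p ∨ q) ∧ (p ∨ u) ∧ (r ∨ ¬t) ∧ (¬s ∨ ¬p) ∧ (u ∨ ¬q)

Unit clause (s) forces s = True.
Unit clause (¬t) forces t = False.
Unit clause (¬p) forces p = False.
Unit clause (u) forces u = True.
Unit clause (¬r) forces r = False.
All clauses hold; q, v can take either value.
A satisfying assignment: p=False; q=True; r=False; s=True; t=False; u=True; v=False.

Yes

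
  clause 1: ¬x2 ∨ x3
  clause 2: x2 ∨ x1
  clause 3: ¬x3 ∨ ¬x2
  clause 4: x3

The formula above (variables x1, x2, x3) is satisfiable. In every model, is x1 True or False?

Suppose x1 = False.
Unit clause (x2) forces x2 = True.
Unit clause (x3) forces x3 = True.
But (¬x3) is also a unit clause — contradiction.
So every satisfying assignment has x1 = True.

True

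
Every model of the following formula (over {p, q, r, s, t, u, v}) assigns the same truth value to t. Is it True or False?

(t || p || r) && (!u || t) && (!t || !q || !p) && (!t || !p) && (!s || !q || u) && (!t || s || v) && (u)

Suppose t = false.
The clause (!u) is unit, so u = false.
Now (u) is unsatisfied and unit — conflict.
So every satisfying assignment has t = True.

True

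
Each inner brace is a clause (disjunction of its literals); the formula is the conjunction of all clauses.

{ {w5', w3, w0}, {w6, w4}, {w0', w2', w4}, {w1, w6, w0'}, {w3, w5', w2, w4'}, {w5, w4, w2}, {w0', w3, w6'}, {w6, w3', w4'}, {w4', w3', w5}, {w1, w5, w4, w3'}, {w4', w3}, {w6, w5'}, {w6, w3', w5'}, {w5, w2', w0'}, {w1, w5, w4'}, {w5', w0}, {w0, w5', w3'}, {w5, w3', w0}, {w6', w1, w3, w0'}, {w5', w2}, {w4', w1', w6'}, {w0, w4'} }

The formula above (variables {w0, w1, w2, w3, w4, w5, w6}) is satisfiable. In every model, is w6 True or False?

True

Suppose w6 = 0.
(w4) alone gives w4 = 1.
(w3') alone gives w3 = 0.
That conflicts with the unit clause (w3).
So every satisfying assignment has w6 = True.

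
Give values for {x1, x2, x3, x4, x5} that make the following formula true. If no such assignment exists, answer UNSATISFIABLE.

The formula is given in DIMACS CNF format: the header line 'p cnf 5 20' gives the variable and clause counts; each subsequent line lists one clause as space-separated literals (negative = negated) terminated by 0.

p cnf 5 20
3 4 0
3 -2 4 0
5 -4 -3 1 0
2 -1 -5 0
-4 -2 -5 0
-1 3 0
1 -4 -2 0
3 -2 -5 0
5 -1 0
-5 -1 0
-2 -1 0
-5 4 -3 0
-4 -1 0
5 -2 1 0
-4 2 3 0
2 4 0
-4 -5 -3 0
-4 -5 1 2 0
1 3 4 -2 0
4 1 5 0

UNSATISFIABLE

Try x3 = True.
Try x5 = True.
(¬x1) alone gives x1 = False.
(x4) alone gives x4 = True.
That conflicts with the unit clause (¬x4).
Backtrack on x5: now try x5 = False.
(¬x1) alone gives x1 = False.
(¬x4) alone gives x4 = False.
That conflicts with the unit clause (x4).
Neither x5 = True nor x5 = False works.
Backtrack on x3: now try x3 = False.
(x4) alone gives x4 = True.
(¬x1) alone gives x1 = False.
(¬x2) alone gives x2 = False.
That conflicts with the unit clause (x2).
Neither x3 = True nor x3 = False works.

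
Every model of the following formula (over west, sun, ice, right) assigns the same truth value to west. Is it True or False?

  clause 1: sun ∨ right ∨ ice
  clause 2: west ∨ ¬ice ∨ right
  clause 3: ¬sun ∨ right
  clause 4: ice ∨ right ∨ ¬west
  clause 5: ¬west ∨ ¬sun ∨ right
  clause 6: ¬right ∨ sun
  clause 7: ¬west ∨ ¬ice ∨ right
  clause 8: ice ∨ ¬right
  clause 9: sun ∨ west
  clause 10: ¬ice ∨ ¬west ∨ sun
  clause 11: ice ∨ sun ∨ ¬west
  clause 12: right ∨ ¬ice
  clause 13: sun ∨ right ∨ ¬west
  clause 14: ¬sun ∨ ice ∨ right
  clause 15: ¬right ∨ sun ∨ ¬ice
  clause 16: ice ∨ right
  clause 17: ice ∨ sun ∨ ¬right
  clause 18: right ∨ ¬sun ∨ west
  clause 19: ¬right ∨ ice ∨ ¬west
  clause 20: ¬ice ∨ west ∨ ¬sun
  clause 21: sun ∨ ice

True

Suppose west = False.
The clause (sun) is unit, so sun = True.
The clause (right) is unit, so right = True.
The clause (ice) is unit, so ice = True.
But (¬ice) is also a unit clause — contradiction.
So every satisfying assignment has west = True.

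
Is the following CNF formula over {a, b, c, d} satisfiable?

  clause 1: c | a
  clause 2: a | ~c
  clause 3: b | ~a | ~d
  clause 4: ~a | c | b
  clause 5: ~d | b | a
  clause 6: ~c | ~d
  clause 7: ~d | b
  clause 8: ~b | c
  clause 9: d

From the singleton clause (d), d = 1.
From the singleton clause (~c), c = 0.
From the singleton clause (a), a = 1.
From the singleton clause (b), b = 1.
That conflicts with the unit clause (~b).
No assignment satisfies every clause.

No, unsatisfiable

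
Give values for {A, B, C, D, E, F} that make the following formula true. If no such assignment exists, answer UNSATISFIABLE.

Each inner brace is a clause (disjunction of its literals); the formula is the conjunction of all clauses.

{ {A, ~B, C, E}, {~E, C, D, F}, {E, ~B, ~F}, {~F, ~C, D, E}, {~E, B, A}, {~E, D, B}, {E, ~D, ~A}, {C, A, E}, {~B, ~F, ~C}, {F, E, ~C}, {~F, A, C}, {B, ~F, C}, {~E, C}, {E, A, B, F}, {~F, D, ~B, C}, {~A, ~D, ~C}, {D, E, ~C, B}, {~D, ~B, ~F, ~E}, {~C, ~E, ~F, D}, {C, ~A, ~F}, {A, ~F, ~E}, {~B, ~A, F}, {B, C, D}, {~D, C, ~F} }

Try E = 1.
Unit clause (C) forces C = 1.
Try B = 1.
Unit clause (~F) forces F = 0.
Unit clause (~A) forces A = 0.
All clauses hold; D can take either value.

A=0, B=1, C=1, D=1, E=1, F=0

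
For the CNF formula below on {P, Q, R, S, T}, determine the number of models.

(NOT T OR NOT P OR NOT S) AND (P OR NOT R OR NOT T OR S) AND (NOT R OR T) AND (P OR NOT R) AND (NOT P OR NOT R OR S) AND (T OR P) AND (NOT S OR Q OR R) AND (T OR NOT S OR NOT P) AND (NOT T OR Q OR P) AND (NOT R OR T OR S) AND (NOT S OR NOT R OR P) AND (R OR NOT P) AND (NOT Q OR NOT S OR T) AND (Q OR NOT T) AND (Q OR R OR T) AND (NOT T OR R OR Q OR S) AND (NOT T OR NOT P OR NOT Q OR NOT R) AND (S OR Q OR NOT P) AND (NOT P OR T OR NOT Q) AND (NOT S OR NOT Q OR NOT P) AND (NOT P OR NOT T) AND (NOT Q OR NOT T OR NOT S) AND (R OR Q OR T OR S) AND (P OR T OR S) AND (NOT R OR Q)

1

There are 2^5 = 32 truth assignments over (P, Q, R, S, T).
Split on S. With S = true, the clauses containing S are satisfied and NOT S drops from the rest; 0 of the 2^4 = 16 assignments to the other variables satisfy what remains.
With S = false, by the same count on the reduced clause set, 1 assignment works.
(One model: P=F, Q=T, R=F, S=F, T=T.)
Total: 0 + 1 = 1.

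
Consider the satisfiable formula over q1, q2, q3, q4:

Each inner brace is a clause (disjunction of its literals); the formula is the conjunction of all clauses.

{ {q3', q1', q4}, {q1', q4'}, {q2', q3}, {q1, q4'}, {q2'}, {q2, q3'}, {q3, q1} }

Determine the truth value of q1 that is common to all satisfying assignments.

True

Suppose q1 = 0.
(q4') alone gives q4 = 0.
(q2') alone gives q2 = 0.
(q3') alone gives q3 = 0.
Now (q3) is unsatisfied and unit — conflict.
So every satisfying assignment has q1 = True.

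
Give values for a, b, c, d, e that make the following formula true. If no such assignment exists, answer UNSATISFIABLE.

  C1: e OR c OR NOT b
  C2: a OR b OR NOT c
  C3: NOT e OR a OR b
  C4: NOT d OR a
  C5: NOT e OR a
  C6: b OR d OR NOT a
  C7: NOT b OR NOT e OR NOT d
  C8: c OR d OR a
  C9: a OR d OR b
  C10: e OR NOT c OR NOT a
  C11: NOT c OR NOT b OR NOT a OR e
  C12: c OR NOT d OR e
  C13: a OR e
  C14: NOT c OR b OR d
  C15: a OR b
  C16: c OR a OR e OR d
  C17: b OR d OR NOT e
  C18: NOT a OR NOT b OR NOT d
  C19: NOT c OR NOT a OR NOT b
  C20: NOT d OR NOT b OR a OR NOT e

a ↦ true, b ↦ true, c ↦ false, d ↦ false, e ↦ true

Try d = false.
Try e = true.
The clause (a) is unit, so a = true.
The clause (b) is unit, so b = true.
The clause (NOT c) is unit, so c = false.
Every clause now holds.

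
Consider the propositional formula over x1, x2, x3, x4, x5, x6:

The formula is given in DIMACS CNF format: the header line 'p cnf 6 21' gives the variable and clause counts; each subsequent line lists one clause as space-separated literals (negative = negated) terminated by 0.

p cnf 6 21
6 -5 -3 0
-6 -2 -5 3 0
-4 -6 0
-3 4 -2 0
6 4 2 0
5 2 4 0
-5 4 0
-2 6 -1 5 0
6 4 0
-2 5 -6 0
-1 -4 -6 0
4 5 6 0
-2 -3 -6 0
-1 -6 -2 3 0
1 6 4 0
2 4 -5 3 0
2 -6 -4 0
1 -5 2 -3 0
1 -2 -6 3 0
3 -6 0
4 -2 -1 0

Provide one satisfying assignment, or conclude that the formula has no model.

Try x4 = True.
(¬x6) alone gives x6 = False.
Try x5 = True.
(¬x3) alone gives x3 = False.
All clauses hold; x1, x2 can take either value.

x1 ↦ True,  x2 ↦ True,  x3 ↦ False,  x4 ↦ True,  x5 ↦ True,  x6 ↦ False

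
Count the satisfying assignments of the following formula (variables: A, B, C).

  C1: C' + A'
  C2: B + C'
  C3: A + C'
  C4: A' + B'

There are 2^3 = 8 truth assignments over (A, B, C).
Check each against the 4 clauses (columns in the order A, B, C):
  F F F  ✓ satisfies all
  F F T  ✗ fails (B + C')
  F T F  ✓ satisfies all
  F T T  ✗ fails (A + C')
  T F F  ✓ satisfies all
  T F T  ✗ fails (C' + A')
  T T F  ✗ fails (A' + B')
  T T T  ✗ fails (C' + A')
3 of the 8 rows are models.

3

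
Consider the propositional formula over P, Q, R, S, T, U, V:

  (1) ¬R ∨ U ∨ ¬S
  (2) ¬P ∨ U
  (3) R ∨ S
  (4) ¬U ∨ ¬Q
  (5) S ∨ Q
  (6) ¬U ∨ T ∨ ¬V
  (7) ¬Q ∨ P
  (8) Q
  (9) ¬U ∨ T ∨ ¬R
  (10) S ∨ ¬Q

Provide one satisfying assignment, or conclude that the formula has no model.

UNSATISFIABLE

Unit clause (Q) forces Q = True.
Unit clause (¬U) forces U = False.
Unit clause (¬P) forces P = False.
Now (P) is unsatisfied and unit — conflict.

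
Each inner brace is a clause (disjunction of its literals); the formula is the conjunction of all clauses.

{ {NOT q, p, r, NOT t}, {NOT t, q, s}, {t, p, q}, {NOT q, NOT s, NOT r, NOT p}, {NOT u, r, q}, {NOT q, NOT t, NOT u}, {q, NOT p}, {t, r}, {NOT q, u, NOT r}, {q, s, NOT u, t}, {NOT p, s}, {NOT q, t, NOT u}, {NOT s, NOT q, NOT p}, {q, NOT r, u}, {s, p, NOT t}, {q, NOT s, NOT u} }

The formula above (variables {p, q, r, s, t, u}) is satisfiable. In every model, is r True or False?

False

Suppose r = true.
Suppose q = true.
(u) alone gives u = true.
(NOT t) alone gives t = false.
That conflicts with the unit clause (t).
So q must be the other value — set q = false.
(NOT p) alone gives p = false.
(t) alone gives t = true.
(s) alone gives s = true.
(u) alone gives u = true.
That conflicts with the unit clause (NOT u).
Either choice for q ends in contradiction.
So every satisfying assignment has r = False.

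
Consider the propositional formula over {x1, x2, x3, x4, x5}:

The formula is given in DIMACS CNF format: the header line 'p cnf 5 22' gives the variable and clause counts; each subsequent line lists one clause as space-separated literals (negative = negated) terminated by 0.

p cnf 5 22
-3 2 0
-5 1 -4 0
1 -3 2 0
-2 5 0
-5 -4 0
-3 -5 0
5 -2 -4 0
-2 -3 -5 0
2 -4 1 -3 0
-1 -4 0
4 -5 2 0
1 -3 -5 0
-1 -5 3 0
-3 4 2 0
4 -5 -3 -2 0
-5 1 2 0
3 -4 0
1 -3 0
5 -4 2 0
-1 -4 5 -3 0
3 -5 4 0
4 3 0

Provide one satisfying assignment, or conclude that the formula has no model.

UNSATISFIABLE

Try x3 = False.
(¬x4) alone gives x4 = False.
That conflicts with the unit clause (x4).
So x3 must be the other value — set x3 = True.
(x2) alone gives x2 = True.
(x5) alone gives x5 = True.
That conflicts with the unit clause (¬x5).
Both values of x3 lead to a conflict.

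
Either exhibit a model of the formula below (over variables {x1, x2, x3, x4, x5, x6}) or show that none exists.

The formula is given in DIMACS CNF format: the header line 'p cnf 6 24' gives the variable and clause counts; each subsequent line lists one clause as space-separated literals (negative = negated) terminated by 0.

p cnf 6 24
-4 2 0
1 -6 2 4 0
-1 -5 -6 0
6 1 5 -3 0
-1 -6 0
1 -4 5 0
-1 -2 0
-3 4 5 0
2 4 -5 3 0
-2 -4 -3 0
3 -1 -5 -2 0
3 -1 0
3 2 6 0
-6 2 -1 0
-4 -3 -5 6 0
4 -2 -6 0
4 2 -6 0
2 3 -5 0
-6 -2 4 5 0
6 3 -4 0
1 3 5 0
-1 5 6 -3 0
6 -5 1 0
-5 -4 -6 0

Case x4 = False:
Case x1 = True:
(¬x6) alone gives x6 = False.
(¬x2) alone gives x2 = False.
(x3) alone gives x3 = True.
(x5) alone gives x5 = True.
All clauses are satisfied.

x1=True; x2=False; x3=True; x4=False; x5=True; x6=False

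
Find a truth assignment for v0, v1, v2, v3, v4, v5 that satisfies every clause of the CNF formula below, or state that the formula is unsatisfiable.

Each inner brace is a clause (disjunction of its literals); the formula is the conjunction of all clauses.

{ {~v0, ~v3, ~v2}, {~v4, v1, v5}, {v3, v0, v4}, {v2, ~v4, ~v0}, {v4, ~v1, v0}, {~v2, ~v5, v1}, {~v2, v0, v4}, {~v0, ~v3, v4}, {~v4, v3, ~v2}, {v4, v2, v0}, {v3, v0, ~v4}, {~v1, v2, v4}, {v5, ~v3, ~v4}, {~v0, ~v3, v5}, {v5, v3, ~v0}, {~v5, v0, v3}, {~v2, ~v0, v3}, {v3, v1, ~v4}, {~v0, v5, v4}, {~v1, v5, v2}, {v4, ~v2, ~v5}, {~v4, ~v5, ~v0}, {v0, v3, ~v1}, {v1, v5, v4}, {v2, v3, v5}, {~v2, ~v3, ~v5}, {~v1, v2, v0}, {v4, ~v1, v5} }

Branch on v0: set v0 = 1.
Branch on v3: set v3 = 0.
Unit clause (v5) forces v5 = 1.
Unit clause (~v2) forces v2 = 0.
Unit clause (~v4) forces v4 = 0.
Unit clause (~v1) forces v1 = 0.
Every clause now holds.

v0 ↦ 1, v1 ↦ 0, v2 ↦ 0, v3 ↦ 0, v4 ↦ 0, v5 ↦ 1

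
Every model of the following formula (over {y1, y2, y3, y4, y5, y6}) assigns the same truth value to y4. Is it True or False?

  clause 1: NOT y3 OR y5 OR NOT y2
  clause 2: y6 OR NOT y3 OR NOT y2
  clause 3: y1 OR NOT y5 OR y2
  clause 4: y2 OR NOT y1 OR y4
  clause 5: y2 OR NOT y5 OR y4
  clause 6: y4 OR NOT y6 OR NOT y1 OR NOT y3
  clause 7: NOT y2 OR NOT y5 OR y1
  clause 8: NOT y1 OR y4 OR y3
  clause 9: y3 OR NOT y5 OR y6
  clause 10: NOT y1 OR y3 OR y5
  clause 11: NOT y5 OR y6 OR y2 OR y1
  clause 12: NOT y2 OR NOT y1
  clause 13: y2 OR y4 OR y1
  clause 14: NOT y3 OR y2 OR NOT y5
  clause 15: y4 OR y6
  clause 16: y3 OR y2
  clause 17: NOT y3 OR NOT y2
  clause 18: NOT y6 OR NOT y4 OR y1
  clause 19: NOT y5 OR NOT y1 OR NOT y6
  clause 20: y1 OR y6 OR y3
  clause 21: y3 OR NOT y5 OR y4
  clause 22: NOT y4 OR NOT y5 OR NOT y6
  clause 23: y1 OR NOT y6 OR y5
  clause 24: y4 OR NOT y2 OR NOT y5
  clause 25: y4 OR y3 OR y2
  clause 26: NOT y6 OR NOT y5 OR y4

True

Suppose y4 = false.
Unit clause (y6) forces y6 = true.
Unit clause (NOT y5) forces y5 = false.
Unit clause (y1) forces y1 = true.
Unit clause (y2) forces y2 = true.
But (NOT y2) is also a unit clause — contradiction.
So every satisfying assignment has y4 = True.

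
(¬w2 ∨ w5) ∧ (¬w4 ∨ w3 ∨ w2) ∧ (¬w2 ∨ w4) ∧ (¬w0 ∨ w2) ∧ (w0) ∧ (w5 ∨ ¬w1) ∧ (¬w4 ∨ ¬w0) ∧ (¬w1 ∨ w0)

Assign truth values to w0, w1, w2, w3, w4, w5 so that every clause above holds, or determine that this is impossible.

From the singleton clause (w0), w0 = True.
From the singleton clause (w2), w2 = True.
From the singleton clause (w5), w5 = True.
From the singleton clause (w4), w4 = True.
Now (¬w4) is unsatisfied and unit — conflict.

UNSATISFIABLE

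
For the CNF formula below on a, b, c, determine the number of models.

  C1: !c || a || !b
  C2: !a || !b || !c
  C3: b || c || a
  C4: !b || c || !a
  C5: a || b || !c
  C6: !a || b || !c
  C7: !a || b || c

1

There are 2^3 = 8 truth assignments over (a, b, c).
Split on c. With c = true, the clauses containing c are satisfied and !c drops from the rest; 0 of the 2^2 = 4 assignments to the other variables satisfy what remains.
With c = false, by the same count on the reduced clause set, 1 assignment works.
Total: 0 + 1 = 1.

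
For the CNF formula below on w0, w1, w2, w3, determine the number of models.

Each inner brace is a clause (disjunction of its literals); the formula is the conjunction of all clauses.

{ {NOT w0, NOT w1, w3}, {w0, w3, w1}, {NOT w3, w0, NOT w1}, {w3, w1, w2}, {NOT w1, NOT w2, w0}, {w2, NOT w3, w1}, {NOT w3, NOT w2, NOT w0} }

There are 2^4 = 16 truth assignments over (w0, w1, w2, w3).
Check each against the 7 clauses (columns in the order w0, w1, w2, w3):
  F F F F  ✗ fails (w0 OR w3 OR w1)
  F F F T  ✗ fails (w2 OR NOT w3 OR w1)
  F F T F  ✗ fails (w0 OR w3 OR w1)
  F F T T  ✓ satisfies all
  F T F F  ✓ satisfies all
  F T F T  ✗ fails (NOT w3 OR w0 OR NOT w1)
  F T T F  ✗ fails (NOT w1 OR NOT w2 OR w0)
  F T T T  ✗ fails (NOT w3 OR w0 OR NOT w1)
  T F F F  ✗ fails (w3 OR w1 OR w2)
  T F F T  ✗ fails (w2 OR NOT w3 OR w1)
  T F T F  ✓ satisfies all
  T F T T  ✗ fails (NOT w3 OR NOT w2 OR NOT w0)
  T T F F  ✗ fails (NOT w0 OR NOT w1 OR w3)
  T T F T  ✓ satisfies all
  T T T F  ✗ fails (NOT w0 OR NOT w1 OR w3)
  T T T T  ✗ fails (NOT w3 OR NOT w2 OR NOT w0)
4 of the 16 rows are models.

4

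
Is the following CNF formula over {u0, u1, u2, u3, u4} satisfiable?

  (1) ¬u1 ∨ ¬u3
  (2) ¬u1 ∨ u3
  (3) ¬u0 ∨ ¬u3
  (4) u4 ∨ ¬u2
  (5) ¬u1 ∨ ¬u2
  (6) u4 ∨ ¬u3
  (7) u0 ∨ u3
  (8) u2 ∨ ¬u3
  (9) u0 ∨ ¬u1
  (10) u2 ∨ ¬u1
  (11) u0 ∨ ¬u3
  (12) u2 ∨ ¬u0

Case u1 = False:
Case u0 = True:
Unit clause (¬u3) forces u3 = False.
Unit clause (u2) forces u2 = True.
Unit clause (u4) forces u4 = True.
Every clause now holds.
A satisfying assignment: u0=True; u1=False; u2=True; u3=False; u4=True.

Yes, satisfiable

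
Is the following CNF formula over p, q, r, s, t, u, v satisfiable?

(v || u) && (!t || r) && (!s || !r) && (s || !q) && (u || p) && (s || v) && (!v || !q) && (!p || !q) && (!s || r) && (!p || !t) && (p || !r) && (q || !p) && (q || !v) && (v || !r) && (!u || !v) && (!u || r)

Unsatisfiable

Try v = true.
The clause (!q) is unit, so q = false.
But (q) is also a unit clause — contradiction.
That branch fails; take v = false instead.
The clause (u) is unit, so u = true.
The clause (s) is unit, so s = true.
The clause (!r) is unit, so r = false.
But (r) is also a unit clause — contradiction.
Both values of v lead to a conflict.
No assignment satisfies every clause.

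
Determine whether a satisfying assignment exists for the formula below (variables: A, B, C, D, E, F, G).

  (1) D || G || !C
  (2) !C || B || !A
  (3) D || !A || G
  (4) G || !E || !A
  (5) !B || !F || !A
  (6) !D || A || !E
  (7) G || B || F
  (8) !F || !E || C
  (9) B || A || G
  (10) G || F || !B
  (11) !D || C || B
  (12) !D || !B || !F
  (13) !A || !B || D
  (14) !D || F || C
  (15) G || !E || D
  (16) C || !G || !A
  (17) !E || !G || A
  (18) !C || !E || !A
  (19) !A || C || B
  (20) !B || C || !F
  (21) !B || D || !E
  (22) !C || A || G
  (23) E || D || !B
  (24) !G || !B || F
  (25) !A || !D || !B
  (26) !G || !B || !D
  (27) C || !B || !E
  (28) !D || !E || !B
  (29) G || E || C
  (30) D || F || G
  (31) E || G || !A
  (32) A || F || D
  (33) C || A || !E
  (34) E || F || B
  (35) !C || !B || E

Satisfiable

Suppose D = false.
Suppose G = true.
Suppose A = false.
From the singleton clause (!E), E = false.
From the singleton clause (!B), B = false.
From the singleton clause (F), F = true.
Every clause is now satisfied; C is unconstrained.
A satisfying assignment: A ↦ false; B ↦ false; C ↦ false; D ↦ false; E ↦ false; F ↦ true; G ↦ true.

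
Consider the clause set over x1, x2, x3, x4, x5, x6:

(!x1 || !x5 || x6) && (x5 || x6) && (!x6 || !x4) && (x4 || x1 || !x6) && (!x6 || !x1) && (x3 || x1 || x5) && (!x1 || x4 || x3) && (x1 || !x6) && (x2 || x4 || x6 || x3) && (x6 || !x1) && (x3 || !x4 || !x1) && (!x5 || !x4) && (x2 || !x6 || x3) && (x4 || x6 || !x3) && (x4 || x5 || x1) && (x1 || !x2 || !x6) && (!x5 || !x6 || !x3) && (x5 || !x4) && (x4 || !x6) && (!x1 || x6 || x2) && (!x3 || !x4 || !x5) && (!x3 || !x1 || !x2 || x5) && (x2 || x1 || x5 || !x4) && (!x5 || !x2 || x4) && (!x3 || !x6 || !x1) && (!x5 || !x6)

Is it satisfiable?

Branch on x5: set x5 = true.
From the singleton clause (!x4), x4 = false.
From the singleton clause (!x6), x6 = false.
From the singleton clause (!x1), x1 = false.
From the singleton clause (!x3), x3 = false.
From the singleton clause (x2), x2 = true.
Now (!x2) is unsatisfied and unit — conflict.
That branch fails; take x5 = false instead.
From the singleton clause (x6), x6 = true.
From the singleton clause (!x4), x4 = false.
Now (x4) is unsatisfied and unit — conflict.
Neither x5 = true nor x5 = false works.
No assignment satisfies every clause.

Unsatisfiable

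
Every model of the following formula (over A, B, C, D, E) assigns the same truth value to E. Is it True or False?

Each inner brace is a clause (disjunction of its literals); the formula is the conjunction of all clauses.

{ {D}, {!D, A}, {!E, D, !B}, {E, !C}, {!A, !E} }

Suppose E = true.
The clause (D) is unit, so D = true.
The clause (A) is unit, so A = true.
Now (!A) is unsatisfied and unit — conflict.
So every satisfying assignment has E = False.

False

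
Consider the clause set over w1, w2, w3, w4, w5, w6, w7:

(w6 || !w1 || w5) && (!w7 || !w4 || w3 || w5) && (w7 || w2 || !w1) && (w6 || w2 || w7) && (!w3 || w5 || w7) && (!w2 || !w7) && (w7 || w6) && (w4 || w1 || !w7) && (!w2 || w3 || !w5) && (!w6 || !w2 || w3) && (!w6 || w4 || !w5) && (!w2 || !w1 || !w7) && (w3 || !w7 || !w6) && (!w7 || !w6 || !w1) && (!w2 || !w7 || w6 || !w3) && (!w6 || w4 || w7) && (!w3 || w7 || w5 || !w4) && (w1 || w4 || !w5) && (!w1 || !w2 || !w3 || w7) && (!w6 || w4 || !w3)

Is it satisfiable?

Yes

Try w2 = true.
From the singleton clause (!w7), w7 = false.
From the singleton clause (w6), w6 = true.
From the singleton clause (w3), w3 = true.
From the singleton clause (w5), w5 = true.
From the singleton clause (w4), w4 = true.
From the singleton clause (!w1), w1 = false.
All clauses are satisfied.
A satisfying assignment: w1 ↦ false; w2 ↦ true; w3 ↦ true; w4 ↦ true; w5 ↦ true; w6 ↦ true; w7 ↦ false.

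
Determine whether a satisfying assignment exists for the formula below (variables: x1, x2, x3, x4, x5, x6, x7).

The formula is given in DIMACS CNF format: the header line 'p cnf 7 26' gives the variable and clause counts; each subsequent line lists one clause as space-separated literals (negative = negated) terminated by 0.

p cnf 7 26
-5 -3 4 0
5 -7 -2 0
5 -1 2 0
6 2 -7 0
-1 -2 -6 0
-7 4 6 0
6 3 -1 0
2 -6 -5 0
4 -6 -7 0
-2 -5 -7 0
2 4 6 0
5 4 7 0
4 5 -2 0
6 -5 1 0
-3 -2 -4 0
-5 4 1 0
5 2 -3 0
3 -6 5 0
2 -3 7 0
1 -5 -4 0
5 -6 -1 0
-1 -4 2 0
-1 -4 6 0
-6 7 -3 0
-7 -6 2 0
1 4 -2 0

Try x5 = False.
Try x7 = False.
Unit clause (x4) forces x4 = True.
Try x1 = False.
Try x3 = False.
Unit clause (¬x6) forces x6 = False.
No clause remains; x2 is free.
A satisfying assignment: x1=False,  x2=True,  x3=False,  x4=True,  x5=False,  x6=False,  x7=False.

Satisfiable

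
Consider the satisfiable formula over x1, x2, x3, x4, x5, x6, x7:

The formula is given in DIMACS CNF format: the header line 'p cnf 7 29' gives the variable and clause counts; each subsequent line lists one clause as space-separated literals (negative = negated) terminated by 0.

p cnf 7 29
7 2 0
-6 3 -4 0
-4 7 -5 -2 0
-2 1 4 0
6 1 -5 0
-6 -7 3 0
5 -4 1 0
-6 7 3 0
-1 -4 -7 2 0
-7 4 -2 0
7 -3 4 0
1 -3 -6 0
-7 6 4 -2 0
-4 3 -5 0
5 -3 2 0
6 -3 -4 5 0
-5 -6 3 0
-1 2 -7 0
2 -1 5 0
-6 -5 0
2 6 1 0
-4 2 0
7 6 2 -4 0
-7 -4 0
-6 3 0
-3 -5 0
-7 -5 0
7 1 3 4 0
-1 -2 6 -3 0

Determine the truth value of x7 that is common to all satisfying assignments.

Suppose x7 = True.
From the singleton clause (¬x4), x4 = False.
From the singleton clause (¬x2), x2 = False.
From the singleton clause (¬x1), x1 = False.
From the singleton clause (x6), x6 = True.
From the singleton clause (x3), x3 = True.
Now (¬x3) is unsatisfied and unit — conflict.
So every satisfying assignment has x7 = False.

False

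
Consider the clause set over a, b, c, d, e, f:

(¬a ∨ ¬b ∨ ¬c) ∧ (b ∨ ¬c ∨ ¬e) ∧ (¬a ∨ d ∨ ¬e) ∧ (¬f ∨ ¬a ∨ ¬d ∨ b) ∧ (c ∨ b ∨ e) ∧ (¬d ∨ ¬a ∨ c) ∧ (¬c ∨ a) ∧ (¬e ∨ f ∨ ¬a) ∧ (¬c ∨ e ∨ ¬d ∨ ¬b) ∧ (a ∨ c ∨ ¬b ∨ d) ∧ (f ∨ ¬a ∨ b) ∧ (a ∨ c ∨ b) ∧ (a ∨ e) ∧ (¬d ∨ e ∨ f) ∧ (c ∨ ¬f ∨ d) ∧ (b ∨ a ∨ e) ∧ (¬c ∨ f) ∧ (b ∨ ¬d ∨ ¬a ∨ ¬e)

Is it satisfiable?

Branch on c: set c = False.
Branch on b: set b = True.
Branch on d: set d = False.
Unit clause (a) forces a = True.
Unit clause (¬e) forces e = False.
Unit clause (¬f) forces f = False.
All clauses are satisfied.
A satisfying assignment: a: True; b: True; c: False; d: False; e: False; f: False.

Satisfiable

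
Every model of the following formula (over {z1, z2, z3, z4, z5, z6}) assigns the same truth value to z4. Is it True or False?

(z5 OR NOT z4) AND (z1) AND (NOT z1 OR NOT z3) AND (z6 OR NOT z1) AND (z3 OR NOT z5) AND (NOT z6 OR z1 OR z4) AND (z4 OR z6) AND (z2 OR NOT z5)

Suppose z4 = true.
Unit clause (z5) forces z5 = true.
Unit clause (z1) forces z1 = true.
Unit clause (NOT z3) forces z3 = false.
Now (z3) is unsatisfied and unit — conflict.
So every satisfying assignment has z4 = False.

False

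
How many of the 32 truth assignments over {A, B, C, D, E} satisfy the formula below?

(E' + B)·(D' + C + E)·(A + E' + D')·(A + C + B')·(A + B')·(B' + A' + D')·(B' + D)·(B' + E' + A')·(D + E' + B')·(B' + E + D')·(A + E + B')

There are 2^5 = 32 truth assignments over (A, B, C, D, E).
Split on A. With A = 1, the clauses containing A are satisfied and A' drops from the rest; 3 of the 2^4 = 16 assignments to the other variables satisfy what remains.
With A = 0, by the same count on the reduced clause set, 3 assignments work.
(One model: A=F, B=F, C=F, D=F, E=F.)
Total: 3 + 3 = 6.

6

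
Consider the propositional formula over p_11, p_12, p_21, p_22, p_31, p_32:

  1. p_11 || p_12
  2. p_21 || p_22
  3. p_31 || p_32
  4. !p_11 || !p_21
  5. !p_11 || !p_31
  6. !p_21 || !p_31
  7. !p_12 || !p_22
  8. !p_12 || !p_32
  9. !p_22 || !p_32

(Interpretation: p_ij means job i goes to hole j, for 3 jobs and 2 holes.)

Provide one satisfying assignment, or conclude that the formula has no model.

UNSATISFIABLE

Case p_11 = true:
The clause (!p_21) is unit, so p_21 = false.
The clause (p_22) is unit, so p_22 = true.
The clause (!p_31) is unit, so p_31 = false.
The clause (p_32) is unit, so p_32 = true.
That conflicts with the unit clause (!p_32).
Backtrack on p_11: now try p_11 = false.
The clause (p_12) is unit, so p_12 = true.
The clause (!p_22) is unit, so p_22 = false.
The clause (p_21) is unit, so p_21 = true.
The clause (!p_31) is unit, so p_31 = false.
The clause (p_32) is unit, so p_32 = true.
That conflicts with the unit clause (!p_32).
Either choice for p_11 ends in contradiction.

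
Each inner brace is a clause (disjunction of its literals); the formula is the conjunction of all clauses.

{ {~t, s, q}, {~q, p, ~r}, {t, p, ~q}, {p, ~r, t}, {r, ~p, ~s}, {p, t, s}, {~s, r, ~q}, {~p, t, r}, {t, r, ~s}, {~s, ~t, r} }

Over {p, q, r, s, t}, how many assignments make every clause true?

10

There are 2^5 = 32 truth assignments over (p, q, r, s, t).
Split on p. With p = 1, the clauses containing p are satisfied and ~p drops from the rest; 8 of the 2^4 = 16 assignments to the other variables satisfy what remains.
With p = 0, by the same count on the reduced clause set, 2 assignments work.
(One model: p=F, q=F, r=T, s=T, t=T.)
Total: 8 + 2 = 10.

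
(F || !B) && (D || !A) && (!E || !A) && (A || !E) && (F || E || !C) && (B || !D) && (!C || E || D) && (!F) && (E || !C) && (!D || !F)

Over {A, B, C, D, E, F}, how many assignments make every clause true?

There are 2^6 = 64 truth assignments over (A, B, C, D, E, F).
Split on E. With E = true, the clauses containing E are satisfied and !E drops from the rest; 0 of the 2^5 = 32 assignments to the other variables satisfy what remains.
With E = false, by the same count on the reduced clause set, 1 assignment works.
Total: 0 + 1 = 1.

1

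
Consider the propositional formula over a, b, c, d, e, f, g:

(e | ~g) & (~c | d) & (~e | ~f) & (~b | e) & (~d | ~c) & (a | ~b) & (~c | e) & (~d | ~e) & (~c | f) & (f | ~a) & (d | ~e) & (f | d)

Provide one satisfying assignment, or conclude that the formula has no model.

a ↦ 0, b ↦ 0, c ↦ 0, d ↦ 1, e ↦ 0, f ↦ 0, g ↦ 0

Suppose e = 0.
(~g) alone gives g = 0.
(~b) alone gives b = 0.
(~c) alone gives c = 0.
Suppose f = 0.
(~a) alone gives a = 0.
(d) alone gives d = 1.
All clauses are satisfied.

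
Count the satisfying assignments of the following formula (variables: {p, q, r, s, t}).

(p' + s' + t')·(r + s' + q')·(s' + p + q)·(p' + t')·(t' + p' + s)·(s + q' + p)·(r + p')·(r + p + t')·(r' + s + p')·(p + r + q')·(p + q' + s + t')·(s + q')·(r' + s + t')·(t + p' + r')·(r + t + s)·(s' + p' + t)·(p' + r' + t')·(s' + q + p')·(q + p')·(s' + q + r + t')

3

There are 2^5 = 32 truth assignments over (p, q, r, s, t).
Split on t. With t = 1, the clauses containing t are satisfied and t' drops from the rest; 1 of the 2^4 = 16 assignments to the other variables satisfy what remains.
With t = 0, by the same count on the reduced clause set, 2 assignments work.
(One model: p=F, q=F, r=T, s=F, t=F.)
Total: 1 + 2 = 3.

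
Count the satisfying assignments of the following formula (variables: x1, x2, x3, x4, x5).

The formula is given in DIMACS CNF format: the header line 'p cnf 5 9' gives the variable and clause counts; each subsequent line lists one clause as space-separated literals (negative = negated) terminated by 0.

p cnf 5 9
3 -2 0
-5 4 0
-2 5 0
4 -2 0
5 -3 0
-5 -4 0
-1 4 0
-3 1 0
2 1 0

There are 2^5 = 32 truth assignments over (x1, x2, x3, x4, x5).
Split on x1. With x1 = True, the clauses containing x1 are satisfied and ¬x1 drops from the rest; 1 of the 2^4 = 16 assignments to the other variables satisfy what remains.
With x1 = False, by the same count on the reduced clause set, 0 assignments work.
(One model: x1=T, x2=F, x3=F, x4=T, x5=F.)
Total: 1 + 0 = 1.

1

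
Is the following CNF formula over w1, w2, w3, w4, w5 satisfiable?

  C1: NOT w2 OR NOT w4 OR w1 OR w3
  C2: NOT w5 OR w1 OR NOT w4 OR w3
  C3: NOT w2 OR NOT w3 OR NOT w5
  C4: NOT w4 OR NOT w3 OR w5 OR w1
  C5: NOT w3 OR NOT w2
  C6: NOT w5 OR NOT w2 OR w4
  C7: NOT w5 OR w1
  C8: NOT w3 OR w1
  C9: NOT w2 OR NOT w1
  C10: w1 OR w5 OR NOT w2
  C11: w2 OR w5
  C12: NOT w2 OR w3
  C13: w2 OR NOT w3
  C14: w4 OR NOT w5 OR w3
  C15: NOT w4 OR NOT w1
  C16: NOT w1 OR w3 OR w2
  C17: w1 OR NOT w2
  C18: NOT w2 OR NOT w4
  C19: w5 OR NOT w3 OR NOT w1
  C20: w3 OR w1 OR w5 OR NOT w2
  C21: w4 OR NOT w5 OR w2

Unsatisfiable

Try w3 = false.
From the singleton clause (NOT w2), w2 = false.
From the singleton clause (w5), w5 = true.
From the singleton clause (w1), w1 = true.
Now (NOT w1) is unsatisfied and unit — conflict.
So w3 must be the other value — set w3 = true.
From the singleton clause (NOT w2), w2 = false.
Now (w2) is unsatisfied and unit — conflict.
Neither w3 = true nor w3 = false works.
No assignment satisfies every clause.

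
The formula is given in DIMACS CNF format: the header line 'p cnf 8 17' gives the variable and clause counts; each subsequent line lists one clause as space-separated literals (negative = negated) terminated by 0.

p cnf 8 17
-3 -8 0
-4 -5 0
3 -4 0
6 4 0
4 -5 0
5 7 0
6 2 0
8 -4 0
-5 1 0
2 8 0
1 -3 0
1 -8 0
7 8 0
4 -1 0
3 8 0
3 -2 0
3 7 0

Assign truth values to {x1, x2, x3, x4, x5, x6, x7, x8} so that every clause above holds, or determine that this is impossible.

UNSATISFIABLE

Suppose x3 = False.
Unit clause (¬x4) forces x4 = False.
Unit clause (x6) forces x6 = True.
Unit clause (¬x5) forces x5 = False.
Unit clause (x7) forces x7 = True.
Unit clause (¬x1) forces x1 = False.
Unit clause (¬x8) forces x8 = False.
Now (x8) is unsatisfied and unit — conflict.
That branch fails; take x3 = True instead.
Unit clause (¬x8) forces x8 = False.
Unit clause (¬x4) forces x4 = False.
Unit clause (x6) forces x6 = True.
Unit clause (¬x5) forces x5 = False.
Unit clause (x7) forces x7 = True.
Unit clause (x2) forces x2 = True.
Unit clause (x1) forces x1 = True.
Now (¬x1) is unsatisfied and unit — conflict.
Neither x3 = True nor x3 = False works.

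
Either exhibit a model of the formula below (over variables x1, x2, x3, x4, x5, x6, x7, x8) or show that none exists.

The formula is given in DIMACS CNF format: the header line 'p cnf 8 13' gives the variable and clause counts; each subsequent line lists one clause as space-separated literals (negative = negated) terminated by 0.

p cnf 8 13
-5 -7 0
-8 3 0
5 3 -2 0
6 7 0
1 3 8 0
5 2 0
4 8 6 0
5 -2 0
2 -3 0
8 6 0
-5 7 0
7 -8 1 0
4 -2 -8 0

UNSATISFIABLE

Branch on x5: set x5 = False.
Unit clause (x2) forces x2 = True.
That conflicts with the unit clause (¬x2).
So x5 must be the other value — set x5 = True.
Unit clause (¬x7) forces x7 = False.
That conflicts with the unit clause (x7).
Either choice for x5 ends in contradiction.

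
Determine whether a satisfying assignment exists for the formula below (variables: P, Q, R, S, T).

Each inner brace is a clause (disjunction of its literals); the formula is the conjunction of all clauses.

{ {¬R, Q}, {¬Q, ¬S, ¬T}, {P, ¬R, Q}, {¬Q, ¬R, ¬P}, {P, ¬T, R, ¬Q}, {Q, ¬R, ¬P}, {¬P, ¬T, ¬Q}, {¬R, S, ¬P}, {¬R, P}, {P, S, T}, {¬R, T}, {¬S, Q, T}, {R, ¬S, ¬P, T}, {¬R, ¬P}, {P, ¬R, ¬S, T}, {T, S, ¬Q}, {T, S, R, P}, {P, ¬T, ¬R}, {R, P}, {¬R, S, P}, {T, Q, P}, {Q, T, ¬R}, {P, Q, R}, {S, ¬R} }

Branch on R: set R = False.
(P) alone gives P = True.
Branch on T: set T = True.
(¬Q) alone gives Q = False.
All clauses hold; S can take either value.
A satisfying assignment: P: True, Q: False, R: False, S: True, T: True.

Yes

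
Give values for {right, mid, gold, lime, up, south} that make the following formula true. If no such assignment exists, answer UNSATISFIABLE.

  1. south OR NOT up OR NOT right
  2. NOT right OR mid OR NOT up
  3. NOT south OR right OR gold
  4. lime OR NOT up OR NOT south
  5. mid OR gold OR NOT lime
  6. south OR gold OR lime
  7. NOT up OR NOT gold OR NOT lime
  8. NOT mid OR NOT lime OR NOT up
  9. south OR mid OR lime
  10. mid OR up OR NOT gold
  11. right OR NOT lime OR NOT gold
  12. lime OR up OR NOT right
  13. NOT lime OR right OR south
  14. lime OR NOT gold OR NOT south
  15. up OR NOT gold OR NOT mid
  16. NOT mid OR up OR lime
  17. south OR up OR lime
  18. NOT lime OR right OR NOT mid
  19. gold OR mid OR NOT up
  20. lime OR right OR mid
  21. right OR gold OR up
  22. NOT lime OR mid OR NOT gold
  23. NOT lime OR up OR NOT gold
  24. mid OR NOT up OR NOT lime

right ↦ true,  mid ↦ true,  gold ↦ false,  lime ↦ true,  up ↦ false,  south ↦ true

Try south = true.
Try right = true.
Try mid = true.
Try lime = true.
(NOT up) alone gives up = false.
(NOT gold) alone gives gold = false.
Every clause now holds.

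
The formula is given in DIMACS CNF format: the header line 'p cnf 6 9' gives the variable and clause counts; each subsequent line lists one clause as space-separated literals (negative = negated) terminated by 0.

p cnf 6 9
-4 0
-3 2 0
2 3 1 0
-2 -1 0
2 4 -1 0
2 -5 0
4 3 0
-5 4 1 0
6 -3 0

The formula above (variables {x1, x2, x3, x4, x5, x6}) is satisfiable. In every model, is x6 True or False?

True

Suppose x6 = False.
(¬x4) alone gives x4 = False.
(x3) alone gives x3 = True.
Now (¬x3) is unsatisfied and unit — conflict.
So every satisfying assignment has x6 = True.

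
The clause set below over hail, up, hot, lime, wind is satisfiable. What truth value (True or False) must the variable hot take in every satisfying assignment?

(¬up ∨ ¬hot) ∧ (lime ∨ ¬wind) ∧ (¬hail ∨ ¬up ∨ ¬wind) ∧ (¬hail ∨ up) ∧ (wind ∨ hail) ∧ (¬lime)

Suppose hot = True.
Unit clause (¬up) forces up = False.
Unit clause (¬hail) forces hail = False.
Unit clause (wind) forces wind = True.
Unit clause (lime) forces lime = True.
Now (¬lime) is unsatisfied and unit — conflict.
So every satisfying assignment has hot = False.

False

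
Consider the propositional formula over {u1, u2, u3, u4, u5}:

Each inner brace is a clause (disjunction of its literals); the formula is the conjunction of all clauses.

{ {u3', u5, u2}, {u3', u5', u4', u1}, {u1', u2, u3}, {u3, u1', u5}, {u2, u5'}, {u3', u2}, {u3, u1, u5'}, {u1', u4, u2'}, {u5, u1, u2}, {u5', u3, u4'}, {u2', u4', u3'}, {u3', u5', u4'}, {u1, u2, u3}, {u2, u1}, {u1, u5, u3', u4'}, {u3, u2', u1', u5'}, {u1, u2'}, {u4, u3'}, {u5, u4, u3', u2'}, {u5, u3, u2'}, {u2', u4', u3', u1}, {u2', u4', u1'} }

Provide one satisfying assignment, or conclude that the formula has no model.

UNSATISFIABLE

Suppose u2 = 1.
From the singleton clause (u1), u1 = 1.
From the singleton clause (u4), u4 = 1.
But (u4') is also a unit clause — contradiction.
So u2 must be the other value — set u2 = 0.
From the singleton clause (u5'), u5 = 0.
From the singleton clause (u3'), u3 = 0.
From the singleton clause (u1'), u1 = 0.
But (u1) is also a unit clause — contradiction.
Neither u2 = 1 nor u2 = 0 works.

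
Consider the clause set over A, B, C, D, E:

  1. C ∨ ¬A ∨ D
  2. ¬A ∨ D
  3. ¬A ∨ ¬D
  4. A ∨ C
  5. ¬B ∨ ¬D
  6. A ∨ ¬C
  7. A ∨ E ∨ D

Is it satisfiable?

Case A = False:
From the singleton clause (C), C = True.
That conflicts with the unit clause (¬C).
Undo A and try A = True.
From the singleton clause (D), D = True.
That conflicts with the unit clause (¬D).
Neither A = True nor A = False works.
No assignment satisfies every clause.

No, unsatisfiable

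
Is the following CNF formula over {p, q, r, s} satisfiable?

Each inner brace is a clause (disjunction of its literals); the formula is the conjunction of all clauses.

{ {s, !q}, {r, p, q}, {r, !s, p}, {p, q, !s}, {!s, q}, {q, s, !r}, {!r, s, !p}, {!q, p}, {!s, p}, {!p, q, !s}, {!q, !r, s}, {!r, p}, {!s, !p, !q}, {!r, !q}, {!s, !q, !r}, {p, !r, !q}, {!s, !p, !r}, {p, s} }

Yes, satisfiable

Branch on s: set s = false.
From the singleton clause (!q), q = false.
From the singleton clause (!r), r = false.
From the singleton clause (p), p = true.
Every clause now holds.
A satisfying assignment: p: true,  q: false,  r: false,  s: false.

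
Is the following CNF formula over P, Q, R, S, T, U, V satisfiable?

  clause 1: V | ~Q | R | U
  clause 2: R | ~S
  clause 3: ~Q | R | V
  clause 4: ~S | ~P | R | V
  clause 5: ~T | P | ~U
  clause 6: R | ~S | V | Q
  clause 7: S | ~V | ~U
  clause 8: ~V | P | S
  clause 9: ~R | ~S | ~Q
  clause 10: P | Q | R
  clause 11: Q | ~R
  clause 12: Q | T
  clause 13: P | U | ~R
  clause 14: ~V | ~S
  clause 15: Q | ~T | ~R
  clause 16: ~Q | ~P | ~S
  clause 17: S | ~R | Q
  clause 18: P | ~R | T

Case R = 0:
The clause (~S) is unit, so S = 0.
Case Q = 0:
The clause (P) is unit, so P = 1.
The clause (T) is unit, so T = 1.
Case V = 0:
Every clause is now satisfied; U is unconstrained.
A satisfying assignment: P ↦ 1,  Q ↦ 0,  R ↦ 0,  S ↦ 0,  T ↦ 1,  U ↦ 1,  V ↦ 0.

Yes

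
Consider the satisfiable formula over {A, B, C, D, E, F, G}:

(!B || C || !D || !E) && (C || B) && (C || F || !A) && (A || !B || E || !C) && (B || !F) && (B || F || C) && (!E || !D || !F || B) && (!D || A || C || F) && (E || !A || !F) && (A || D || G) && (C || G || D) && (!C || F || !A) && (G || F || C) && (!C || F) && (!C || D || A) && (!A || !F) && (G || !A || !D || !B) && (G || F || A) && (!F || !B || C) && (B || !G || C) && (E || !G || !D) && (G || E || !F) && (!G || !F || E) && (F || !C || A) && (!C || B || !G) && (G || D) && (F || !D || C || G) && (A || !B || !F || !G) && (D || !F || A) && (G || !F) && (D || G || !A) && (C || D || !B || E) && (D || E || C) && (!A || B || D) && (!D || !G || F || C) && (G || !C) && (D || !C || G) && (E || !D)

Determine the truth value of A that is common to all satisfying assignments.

Suppose A = true.
From the singleton clause (!F), F = false.
From the singleton clause (C), C = true.
Now (!C) is unsatisfied and unit — conflict.
So every satisfying assignment has A = False.

False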